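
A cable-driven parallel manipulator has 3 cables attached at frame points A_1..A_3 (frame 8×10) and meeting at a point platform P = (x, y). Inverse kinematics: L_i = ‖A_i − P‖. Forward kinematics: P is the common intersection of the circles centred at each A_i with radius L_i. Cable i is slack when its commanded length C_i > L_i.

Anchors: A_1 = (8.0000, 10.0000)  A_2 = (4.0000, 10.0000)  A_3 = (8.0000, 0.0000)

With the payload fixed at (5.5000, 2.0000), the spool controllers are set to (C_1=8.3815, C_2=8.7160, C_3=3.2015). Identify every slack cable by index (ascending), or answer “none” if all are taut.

cable 1: √((2.5000)²+(8.0000)²)=8.3815, C_1=8.3815: taut
cable 2: √((-1.5000)²+(8.0000)²)=8.1394, C_2=8.7160: slack
cable 3: √((2.5000)²+(-2.0000)²)=3.2016, C_3=3.2015: taut

2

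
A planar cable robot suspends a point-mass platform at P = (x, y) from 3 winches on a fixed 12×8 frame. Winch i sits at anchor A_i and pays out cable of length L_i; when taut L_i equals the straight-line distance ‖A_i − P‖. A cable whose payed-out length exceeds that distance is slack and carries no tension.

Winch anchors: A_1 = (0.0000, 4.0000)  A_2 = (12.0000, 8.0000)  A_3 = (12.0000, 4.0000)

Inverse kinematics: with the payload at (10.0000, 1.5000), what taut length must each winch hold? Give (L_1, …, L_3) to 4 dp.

(10.3078, 6.8007, 3.2016)

cable 1: Δx=-10.0000, Δy=2.5000; L_1 = √(Δx²+Δy²) = 10.3078
cable 2: Δx=2.0000, Δy=6.5000; L_2 = √(Δx²+Δy²) = 6.8007
cable 3: Δx=2.0000, Δy=2.5000; L_3 = √(Δx²+Δy²) = 3.2016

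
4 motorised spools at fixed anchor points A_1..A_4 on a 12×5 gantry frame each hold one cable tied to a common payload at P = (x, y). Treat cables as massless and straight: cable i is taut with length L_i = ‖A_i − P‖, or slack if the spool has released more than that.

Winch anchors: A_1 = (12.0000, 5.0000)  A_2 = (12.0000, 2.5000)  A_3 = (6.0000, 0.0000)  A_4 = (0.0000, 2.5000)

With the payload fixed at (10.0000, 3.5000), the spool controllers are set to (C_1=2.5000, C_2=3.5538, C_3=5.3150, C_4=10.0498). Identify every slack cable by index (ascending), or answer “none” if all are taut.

cable 1: L_1 = ‖A_1−P‖ = 2.5000;  C_1 = 2.5000 → taut
cable 2: L_2 = ‖A_2−P‖ = 2.2361;  C_2 = 3.5538 → slack
cable 3: L_3 = ‖A_3−P‖ = 5.3151;  C_3 = 5.3150 → taut
cable 4: L_4 = ‖A_4−P‖ = 10.0499;  C_4 = 10.0498 → taut

2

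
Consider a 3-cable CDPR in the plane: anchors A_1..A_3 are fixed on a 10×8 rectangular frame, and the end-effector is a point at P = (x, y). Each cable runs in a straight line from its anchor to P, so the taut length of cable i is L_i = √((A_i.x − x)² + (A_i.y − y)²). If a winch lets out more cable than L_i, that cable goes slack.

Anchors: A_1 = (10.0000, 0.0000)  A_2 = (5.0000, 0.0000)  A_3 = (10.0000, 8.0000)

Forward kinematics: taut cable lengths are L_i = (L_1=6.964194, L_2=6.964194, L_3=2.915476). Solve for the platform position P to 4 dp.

(7.5000, 6.5000)

expand ‖A_i−P‖²=L_i² and subtract eq 1 (q_i ≔ ‖A_i‖²−L_i²)
q_1 = 100.0000+0.0000−48.5000 = 51.5000
eq1−eq2 → [10.0000  0.0000]·P = 75.0000
eq1−eq3 → [0.0000  -16.0000]·P = -104.0000
2×2 solve → P = (7.5000, 6.5000)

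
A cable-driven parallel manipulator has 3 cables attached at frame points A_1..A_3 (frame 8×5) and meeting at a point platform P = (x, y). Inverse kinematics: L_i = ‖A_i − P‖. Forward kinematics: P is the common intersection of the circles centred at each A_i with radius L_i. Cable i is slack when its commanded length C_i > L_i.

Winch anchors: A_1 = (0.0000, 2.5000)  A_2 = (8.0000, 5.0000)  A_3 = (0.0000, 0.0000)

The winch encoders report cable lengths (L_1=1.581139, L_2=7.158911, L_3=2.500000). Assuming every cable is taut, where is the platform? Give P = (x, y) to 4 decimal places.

(1.5000, 2.0000)

expand ‖A_i−P‖²=L_i² and subtract eq 1 (q_i ≔ ‖A_i‖²−L_i²)
q_1 = 0.0000+6.2500−2.5000 = 3.7500
eq1−eq2 → [-16.0000  -5.0000]·P = -34.0000
eq1−eq3 → [0.0000  5.0000]·P = 10.0000
2×2 solve → P = (1.5000, 2.0000)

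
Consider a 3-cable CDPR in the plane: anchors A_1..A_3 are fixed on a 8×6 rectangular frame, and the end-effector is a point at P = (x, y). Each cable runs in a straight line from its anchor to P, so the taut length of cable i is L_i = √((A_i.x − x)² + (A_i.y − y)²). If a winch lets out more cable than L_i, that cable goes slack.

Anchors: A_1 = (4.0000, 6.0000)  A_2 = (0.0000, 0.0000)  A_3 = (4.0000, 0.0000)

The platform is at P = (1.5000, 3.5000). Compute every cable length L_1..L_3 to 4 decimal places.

cable 1: Δx=2.5000, Δy=2.5000; L_1 = √(Δx²+Δy²) = 3.5355
cable 2: Δx=-1.5000, Δy=-3.5000; L_2 = √(Δx²+Δy²) = 3.8079
cable 3: Δx=2.5000, Δy=-3.5000; L_3 = √(Δx²+Δy²) = 4.3012

(3.5355, 3.8079, 4.3012)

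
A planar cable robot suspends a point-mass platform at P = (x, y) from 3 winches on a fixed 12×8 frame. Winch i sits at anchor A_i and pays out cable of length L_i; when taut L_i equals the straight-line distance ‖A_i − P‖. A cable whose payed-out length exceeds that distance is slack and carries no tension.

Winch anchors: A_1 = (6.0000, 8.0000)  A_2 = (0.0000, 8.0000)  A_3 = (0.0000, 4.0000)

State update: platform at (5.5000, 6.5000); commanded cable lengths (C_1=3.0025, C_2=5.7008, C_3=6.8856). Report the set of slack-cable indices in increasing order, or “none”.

1, 3

i=1: geometric 1.5811 vs commanded 3.0025 ⇒ slack
i=2: geometric 5.7009 vs commanded 5.7008 ⇒ taut
i=3: geometric 6.0415 vs commanded 6.8856 ⇒ slack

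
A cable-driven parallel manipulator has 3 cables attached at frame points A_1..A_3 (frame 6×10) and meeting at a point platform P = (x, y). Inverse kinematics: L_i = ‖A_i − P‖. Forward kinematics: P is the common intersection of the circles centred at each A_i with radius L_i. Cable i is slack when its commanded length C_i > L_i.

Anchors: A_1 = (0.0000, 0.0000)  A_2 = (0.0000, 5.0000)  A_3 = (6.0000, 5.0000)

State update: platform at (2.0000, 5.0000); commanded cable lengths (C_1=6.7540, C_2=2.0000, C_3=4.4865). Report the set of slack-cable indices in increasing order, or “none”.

1, 3

cable 1: √((-2.0000)²+(-5.0000)²)=5.3852, C_1=6.7540: slack
cable 2: √((-2.0000)²+(0.0000)²)=2.0000, C_2=2.0000: taut
cable 3: √((4.0000)²+(0.0000)²)=4.0000, C_3=4.4865: slack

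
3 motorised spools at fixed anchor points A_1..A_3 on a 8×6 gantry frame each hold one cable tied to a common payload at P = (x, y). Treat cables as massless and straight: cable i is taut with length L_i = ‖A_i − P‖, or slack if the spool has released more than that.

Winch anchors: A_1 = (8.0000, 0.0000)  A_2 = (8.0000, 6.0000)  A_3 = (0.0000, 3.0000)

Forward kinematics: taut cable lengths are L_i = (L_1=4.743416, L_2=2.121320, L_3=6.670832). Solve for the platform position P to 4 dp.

expand ‖A_i−P‖²=L_i² and subtract eq 1 (q_i ≔ ‖A_i‖²−L_i²)
q_1 = 64.0000+0.0000−22.5000 = 41.5000
eq1−eq2 → [0.0000  -12.0000]·P = -54.0000
eq1−eq3 → [16.0000  -6.0000]·P = 77.0000
2×2 solve → P = (6.5000, 4.5000)

(6.5000, 4.5000)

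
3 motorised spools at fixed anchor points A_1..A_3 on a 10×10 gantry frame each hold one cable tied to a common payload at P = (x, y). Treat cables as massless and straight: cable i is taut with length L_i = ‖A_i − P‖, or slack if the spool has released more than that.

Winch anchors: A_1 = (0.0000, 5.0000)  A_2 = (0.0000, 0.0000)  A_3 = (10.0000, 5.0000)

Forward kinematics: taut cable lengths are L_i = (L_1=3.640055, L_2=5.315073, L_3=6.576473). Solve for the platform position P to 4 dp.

(3.5000, 4.0000)

each cable: (A_i−P)·(A_i−P) = L_i²; let c_i = ‖A_i‖²−L_i²
c_1 = 0.0000+25.0000−13.2500 = 11.7500
row 1: 0.0000x + 10.0000y = 40.0000  (c_2=-28.2500)
row 2: -20.0000x + 0.0000y = -70.0000  (c_3=81.7500)
Cramer on rows 1–2 → x = 3.5000, y = 4.0000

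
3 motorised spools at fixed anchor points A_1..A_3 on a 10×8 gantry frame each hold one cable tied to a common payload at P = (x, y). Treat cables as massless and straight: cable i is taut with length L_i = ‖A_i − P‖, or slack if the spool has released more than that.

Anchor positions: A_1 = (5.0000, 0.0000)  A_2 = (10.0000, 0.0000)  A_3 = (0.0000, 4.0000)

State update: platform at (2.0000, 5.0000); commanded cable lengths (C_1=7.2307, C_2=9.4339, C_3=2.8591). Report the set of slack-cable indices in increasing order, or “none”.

1, 3

cable 1: L_1 = ‖A_1−P‖ = 5.8310;  C_1 = 7.2307 → slack
cable 2: L_2 = ‖A_2−P‖ = 9.4340;  C_2 = 9.4339 → taut
cable 3: L_3 = ‖A_3−P‖ = 2.2361;  C_3 = 2.8591 → slack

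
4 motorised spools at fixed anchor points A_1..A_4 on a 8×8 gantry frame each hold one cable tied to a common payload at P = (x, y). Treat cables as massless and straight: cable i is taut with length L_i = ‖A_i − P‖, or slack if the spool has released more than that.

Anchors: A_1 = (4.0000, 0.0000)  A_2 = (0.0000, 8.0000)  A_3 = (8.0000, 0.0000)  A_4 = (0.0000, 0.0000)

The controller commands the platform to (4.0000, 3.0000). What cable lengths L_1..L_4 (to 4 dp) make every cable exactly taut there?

(3.0000, 6.4031, 5.0000, 5.0000)

L_1 = √((4.0000−4.0000)² + (0.0000−3.0000)²) = 3.0000
L_2 = √((0.0000−4.0000)² + (8.0000−3.0000)²) = 6.4031
L_3 = √((8.0000−4.0000)² + (0.0000−3.0000)²) = 5.0000
L_4 = √((0.0000−4.0000)² + (0.0000−3.0000)²) = 5.0000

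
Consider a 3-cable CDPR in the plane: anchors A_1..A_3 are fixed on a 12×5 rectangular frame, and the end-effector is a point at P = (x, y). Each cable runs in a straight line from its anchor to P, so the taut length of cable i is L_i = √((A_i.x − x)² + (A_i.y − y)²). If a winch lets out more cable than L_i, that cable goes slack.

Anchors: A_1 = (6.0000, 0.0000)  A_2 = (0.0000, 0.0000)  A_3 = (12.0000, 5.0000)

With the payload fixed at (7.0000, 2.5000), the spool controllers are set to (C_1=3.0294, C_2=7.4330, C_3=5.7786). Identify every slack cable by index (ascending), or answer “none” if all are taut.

i=1: geometric 2.6926 vs commanded 3.0294 ⇒ slack
i=2: geometric 7.4330 vs commanded 7.4330 ⇒ taut
i=3: geometric 5.5902 vs commanded 5.7786 ⇒ slack

1, 3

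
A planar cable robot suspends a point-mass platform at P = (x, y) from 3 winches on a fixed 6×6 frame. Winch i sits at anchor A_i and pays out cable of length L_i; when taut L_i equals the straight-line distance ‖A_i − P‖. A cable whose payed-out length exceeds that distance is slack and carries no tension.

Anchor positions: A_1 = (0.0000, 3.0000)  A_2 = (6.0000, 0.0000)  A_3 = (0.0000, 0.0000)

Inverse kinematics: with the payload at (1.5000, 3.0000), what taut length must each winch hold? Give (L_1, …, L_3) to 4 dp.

L_1: Δ = A_1−P = (-1.5000, 0.0000) → ‖Δ‖ = √2.2500 = 1.5000
L_2: Δ = A_2−P = (4.5000, -3.0000) → ‖Δ‖ = √29.2500 = 5.4083
L_3: Δ = A_3−P = (-1.5000, -3.0000) → ‖Δ‖ = √11.2500 = 3.3541

(1.5000, 5.4083, 3.3541)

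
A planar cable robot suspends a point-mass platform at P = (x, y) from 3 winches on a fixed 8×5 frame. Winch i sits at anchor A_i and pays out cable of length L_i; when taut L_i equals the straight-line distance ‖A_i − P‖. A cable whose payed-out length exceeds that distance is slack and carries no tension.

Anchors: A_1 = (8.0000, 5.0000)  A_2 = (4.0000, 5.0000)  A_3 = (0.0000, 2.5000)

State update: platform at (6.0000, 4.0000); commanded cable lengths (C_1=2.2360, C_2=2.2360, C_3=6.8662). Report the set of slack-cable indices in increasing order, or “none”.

3

cable 1: L_1 = ‖A_1−P‖ = 2.2361;  C_1 = 2.2360 → taut
cable 2: L_2 = ‖A_2−P‖ = 2.2361;  C_2 = 2.2360 → taut
cable 3: L_3 = ‖A_3−P‖ = 6.1847;  C_3 = 6.8662 → slack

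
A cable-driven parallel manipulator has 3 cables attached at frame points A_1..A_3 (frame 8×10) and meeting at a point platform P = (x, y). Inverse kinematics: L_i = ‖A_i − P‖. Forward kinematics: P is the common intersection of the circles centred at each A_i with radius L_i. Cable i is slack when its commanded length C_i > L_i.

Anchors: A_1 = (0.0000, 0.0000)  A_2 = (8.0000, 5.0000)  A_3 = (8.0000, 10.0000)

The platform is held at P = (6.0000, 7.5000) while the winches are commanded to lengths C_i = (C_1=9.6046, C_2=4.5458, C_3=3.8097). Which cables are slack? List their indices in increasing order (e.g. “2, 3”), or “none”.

cable 1: √((-6.0000)²+(-7.5000)²)=9.6047, C_1=9.6046: taut
cable 2: √((2.0000)²+(-2.5000)²)=3.2016, C_2=4.5458: slack
cable 3: √((2.0000)²+(2.5000)²)=3.2016, C_3=3.8097: slack

2, 3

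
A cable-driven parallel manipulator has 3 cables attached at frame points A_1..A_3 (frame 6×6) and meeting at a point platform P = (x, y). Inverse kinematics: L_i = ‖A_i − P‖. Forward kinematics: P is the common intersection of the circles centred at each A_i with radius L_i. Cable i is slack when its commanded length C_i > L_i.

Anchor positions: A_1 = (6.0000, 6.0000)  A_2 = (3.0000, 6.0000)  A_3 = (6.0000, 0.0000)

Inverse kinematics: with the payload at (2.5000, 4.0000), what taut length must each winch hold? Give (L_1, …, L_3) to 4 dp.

L_1 = √((6.0000−2.5000)² + (6.0000−4.0000)²) = 4.0311
L_2 = √((3.0000−2.5000)² + (6.0000−4.0000)²) = 2.0616
L_3 = √((6.0000−2.5000)² + (0.0000−4.0000)²) = 5.3151

(4.0311, 2.0616, 5.3151)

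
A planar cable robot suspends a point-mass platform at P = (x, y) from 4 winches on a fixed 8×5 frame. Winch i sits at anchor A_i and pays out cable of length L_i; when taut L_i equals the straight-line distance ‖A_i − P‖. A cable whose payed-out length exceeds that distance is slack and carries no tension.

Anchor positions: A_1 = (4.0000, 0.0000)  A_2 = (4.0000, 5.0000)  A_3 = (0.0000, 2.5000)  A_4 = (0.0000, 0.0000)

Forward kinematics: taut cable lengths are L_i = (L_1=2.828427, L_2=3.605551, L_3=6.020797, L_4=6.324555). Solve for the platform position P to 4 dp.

circle eqns → linear via eq_j − eq_1; set q_j = A_j·A_j − L_j²
q_1 = 16.0000+0.0000−8.0000 = 8.0000
0.0000·x − 10.0000·y = q_1−q_2 = -20.0000
8.0000·x − 5.0000·y = q_1−q_3 = 38.0000
8.0000·x + 0.0000·y = q_1−q_4 = 48.0000
solve first two rows → x=6.0000, y=2.0000
check cable 4: ‖A_4−P‖² = 40.0000 ≈ L_4² = 40.0000 ✓

(6.0000, 2.0000)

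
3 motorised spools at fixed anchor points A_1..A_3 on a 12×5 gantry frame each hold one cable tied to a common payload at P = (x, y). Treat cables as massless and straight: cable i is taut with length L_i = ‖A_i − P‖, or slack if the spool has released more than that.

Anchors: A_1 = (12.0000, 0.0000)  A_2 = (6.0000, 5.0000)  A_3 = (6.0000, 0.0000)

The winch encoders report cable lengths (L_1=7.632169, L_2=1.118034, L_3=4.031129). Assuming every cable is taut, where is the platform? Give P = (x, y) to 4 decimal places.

each cable: (A_i−P)·(A_i−P) = L_i²; let k_i = ‖A_i‖²−L_i²
k_1 = 144.0000+0.0000−58.2500 = 85.7500
row 1: 12.0000x − 10.0000y = 26.0000  (k_2=59.7500)
row 2: 12.0000x + 0.0000y = 66.0000  (k_3=19.7500)
Cramer on rows 1–2 → x = 5.5000, y = 4.0000

(5.5000, 4.0000)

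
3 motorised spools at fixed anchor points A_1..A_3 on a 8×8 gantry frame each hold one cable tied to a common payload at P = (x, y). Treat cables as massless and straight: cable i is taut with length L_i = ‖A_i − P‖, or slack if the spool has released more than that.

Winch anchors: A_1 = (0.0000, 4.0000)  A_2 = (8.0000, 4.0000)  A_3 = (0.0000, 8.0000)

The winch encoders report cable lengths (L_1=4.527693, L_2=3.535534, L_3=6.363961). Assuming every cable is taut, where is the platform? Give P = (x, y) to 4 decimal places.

(4.5000, 3.5000)

each cable: (A_i−P)·(A_i−P) = L_i²; let q_i = ‖A_i‖²−L_i²
q_1 = 0.0000+16.0000−20.5000 = -4.5000
row 1: -16.0000x + 0.0000y = -72.0000  (q_2=67.5000)
row 2: 0.0000x − 8.0000y = -28.0000  (q_3=23.5000)
Cramer on rows 1–2 → x = 4.5000, y = 3.5000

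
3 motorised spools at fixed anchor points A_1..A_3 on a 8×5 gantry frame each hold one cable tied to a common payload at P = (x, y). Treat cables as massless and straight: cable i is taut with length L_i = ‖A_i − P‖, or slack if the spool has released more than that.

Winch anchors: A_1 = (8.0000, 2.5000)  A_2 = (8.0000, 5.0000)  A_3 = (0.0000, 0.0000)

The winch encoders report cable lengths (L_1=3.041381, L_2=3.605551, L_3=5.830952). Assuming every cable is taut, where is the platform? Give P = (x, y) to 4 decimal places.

(5.0000, 3.0000)

each cable: (A_i−P)·(A_i−P) = L_i²; let c_i = ‖A_i‖²−L_i²
c_1 = 64.0000+6.2500−9.2500 = 61.0000
row 1: 0.0000x − 5.0000y = -15.0000  (c_2=76.0000)
row 2: 16.0000x + 5.0000y = 95.0000  (c_3=-34.0000)
Cramer on rows 1–2 → x = 5.0000, y = 3.0000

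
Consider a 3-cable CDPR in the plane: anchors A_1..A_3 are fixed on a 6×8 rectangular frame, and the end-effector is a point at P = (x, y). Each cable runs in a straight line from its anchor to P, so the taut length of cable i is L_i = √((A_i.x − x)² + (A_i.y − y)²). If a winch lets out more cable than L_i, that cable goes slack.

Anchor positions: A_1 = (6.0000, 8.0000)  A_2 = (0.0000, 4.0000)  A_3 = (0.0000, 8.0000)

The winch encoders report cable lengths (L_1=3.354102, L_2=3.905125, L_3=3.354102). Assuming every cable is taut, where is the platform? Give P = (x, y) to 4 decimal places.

each cable: (A_i−P)·(A_i−P) = L_i²; let q_i = ‖A_i‖²−L_i²
q_1 = 36.0000+64.0000−11.2500 = 88.7500
row 1: 12.0000x + 8.0000y = 88.0000  (q_2=0.7500)
row 2: 12.0000x + 0.0000y = 36.0000  (q_3=52.7500)
Cramer on rows 1–2 → x = 3.0000, y = 6.5000

(3.0000, 6.5000)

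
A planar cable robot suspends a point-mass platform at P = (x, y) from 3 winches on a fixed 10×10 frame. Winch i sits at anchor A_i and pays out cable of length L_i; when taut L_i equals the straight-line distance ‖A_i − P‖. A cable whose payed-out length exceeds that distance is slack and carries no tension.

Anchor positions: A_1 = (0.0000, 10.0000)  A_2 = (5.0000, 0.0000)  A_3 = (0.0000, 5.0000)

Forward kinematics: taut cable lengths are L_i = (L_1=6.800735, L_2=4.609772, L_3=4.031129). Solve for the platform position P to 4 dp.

each cable: (A_i−P)·(A_i−P) = L_i²; let k_i = ‖A_i‖²−L_i²
k_1 = 0.0000+100.0000−46.2500 = 53.7500
row 1: -10.0000x + 20.0000y = 50.0000  (k_2=3.7500)
row 2: 0.0000x + 10.0000y = 45.0000  (k_3=8.7500)
Cramer on rows 1–2 → x = 4.0000, y = 4.5000

(4.0000, 4.5000)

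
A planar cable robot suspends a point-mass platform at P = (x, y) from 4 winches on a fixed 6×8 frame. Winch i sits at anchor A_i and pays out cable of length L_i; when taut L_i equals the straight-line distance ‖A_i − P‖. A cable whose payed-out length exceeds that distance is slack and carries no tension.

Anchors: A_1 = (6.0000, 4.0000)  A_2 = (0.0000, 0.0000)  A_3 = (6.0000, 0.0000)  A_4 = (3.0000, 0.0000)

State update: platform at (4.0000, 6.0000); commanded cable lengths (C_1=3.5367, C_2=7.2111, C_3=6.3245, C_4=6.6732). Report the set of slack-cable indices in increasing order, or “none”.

cable 1: √((2.0000)²+(-2.0000)²)=2.8284, C_1=3.5367: slack
cable 2: √((-4.0000)²+(-6.0000)²)=7.2111, C_2=7.2111: taut
cable 3: √((2.0000)²+(-6.0000)²)=6.3246, C_3=6.3245: taut
cable 4: √((-1.0000)²+(-6.0000)²)=6.0828, C_4=6.6732: slack

1, 4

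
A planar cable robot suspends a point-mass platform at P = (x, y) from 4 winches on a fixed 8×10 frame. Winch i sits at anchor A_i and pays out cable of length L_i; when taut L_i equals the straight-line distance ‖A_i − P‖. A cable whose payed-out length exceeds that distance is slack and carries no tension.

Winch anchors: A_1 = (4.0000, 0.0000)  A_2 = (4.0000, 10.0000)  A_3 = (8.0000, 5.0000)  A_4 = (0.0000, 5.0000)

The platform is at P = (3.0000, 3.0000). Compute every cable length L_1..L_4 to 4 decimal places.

L_1 = √((4.0000−3.0000)² + (0.0000−3.0000)²) = 3.1623
L_2 = √((4.0000−3.0000)² + (10.0000−3.0000)²) = 7.0711
L_3 = √((8.0000−3.0000)² + (5.0000−3.0000)²) = 5.3852
L_4 = √((0.0000−3.0000)² + (5.0000−3.0000)²) = 3.6056

(3.1623, 7.0711, 5.3852, 3.6056)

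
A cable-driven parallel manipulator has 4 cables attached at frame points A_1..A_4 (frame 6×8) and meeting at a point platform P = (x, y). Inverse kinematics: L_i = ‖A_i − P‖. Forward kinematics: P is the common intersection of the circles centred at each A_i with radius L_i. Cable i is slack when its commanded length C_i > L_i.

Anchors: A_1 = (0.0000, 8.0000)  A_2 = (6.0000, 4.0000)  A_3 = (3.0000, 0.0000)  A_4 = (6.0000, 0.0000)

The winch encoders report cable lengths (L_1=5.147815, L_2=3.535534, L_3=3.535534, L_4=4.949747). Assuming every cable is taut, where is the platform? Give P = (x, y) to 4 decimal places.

each cable: (A_i−P)·(A_i−P) = L_i²; let k_i = ‖A_i‖²−L_i²
k_1 = 0.0000+64.0000−26.5000 = 37.5000
row 1: -12.0000x + 8.0000y = -2.0000  (k_2=39.5000)
row 2: -6.0000x + 16.0000y = 41.0000  (k_3=-3.5000)
row 3: -12.0000x + 16.0000y = 26.0000  (k_4=11.5000)
Cramer on rows 1–2 → x = 2.5000, y = 3.5000
check cable 4: ‖A_4−P‖² = 24.5000 ≈ L_4² = 24.5000 ✓

(2.5000, 3.5000)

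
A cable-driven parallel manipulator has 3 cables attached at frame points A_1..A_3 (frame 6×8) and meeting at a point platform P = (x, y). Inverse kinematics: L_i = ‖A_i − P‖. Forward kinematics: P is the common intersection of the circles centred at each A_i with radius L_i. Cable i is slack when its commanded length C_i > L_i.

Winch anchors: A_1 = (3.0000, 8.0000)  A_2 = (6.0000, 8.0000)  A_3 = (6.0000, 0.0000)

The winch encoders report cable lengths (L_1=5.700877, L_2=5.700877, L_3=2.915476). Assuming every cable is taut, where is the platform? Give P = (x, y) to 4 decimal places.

circle eqns → linear via eq_j − eq_1; set q_j = A_j·A_j − L_j²
q_1 = 9.0000+64.0000−32.5000 = 40.5000
-6.0000·x + 0.0000·y = q_1−q_2 = -27.0000
-6.0000·x + 16.0000·y = q_1−q_3 = 13.0000
solve first two rows → x=4.5000, y=2.5000

(4.5000, 2.5000)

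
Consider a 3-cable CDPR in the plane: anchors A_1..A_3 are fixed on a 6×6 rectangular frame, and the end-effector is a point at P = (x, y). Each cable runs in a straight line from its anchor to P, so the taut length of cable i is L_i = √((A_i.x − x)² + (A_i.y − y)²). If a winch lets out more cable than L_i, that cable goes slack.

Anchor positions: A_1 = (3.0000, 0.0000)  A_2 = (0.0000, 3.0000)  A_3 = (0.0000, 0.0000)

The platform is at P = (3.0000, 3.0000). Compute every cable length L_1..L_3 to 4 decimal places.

L_1 = √((3.0000−3.0000)² + (0.0000−3.0000)²) = 3.0000
L_2 = √((0.0000−3.0000)² + (3.0000−3.0000)²) = 3.0000
L_3 = √((0.0000−3.0000)² + (0.0000−3.0000)²) = 4.2426

(3.0000, 3.0000, 4.2426)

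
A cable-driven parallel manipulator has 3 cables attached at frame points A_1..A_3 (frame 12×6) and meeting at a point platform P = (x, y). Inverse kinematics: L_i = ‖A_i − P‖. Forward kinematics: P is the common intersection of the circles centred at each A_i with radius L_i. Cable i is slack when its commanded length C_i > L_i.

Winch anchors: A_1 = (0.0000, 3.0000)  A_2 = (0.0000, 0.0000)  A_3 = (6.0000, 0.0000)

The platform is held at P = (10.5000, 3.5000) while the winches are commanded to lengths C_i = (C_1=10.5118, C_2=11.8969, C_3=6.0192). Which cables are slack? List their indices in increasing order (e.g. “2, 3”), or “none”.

cable 1: L_1 = ‖A_1−P‖ = 10.5119;  C_1 = 10.5118 → taut
cable 2: L_2 = ‖A_2−P‖ = 11.0680;  C_2 = 11.8969 → slack
cable 3: L_3 = ‖A_3−P‖ = 5.7009;  C_3 = 6.0192 → slack

2, 3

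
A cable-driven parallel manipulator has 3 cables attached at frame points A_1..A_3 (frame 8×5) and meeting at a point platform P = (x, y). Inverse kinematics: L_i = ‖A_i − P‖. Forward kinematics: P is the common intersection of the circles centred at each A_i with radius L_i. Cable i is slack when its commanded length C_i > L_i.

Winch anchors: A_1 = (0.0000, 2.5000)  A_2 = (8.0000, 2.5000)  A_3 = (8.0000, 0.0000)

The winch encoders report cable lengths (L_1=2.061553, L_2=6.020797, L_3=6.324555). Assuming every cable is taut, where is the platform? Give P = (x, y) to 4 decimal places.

(2.0000, 2.0000)

circle eqns → linear via eq_j − eq_1; set k_j = A_j·A_j − L_j²
k_1 = 0.0000+6.2500−4.2500 = 2.0000
-16.0000·x + 0.0000·y = k_1−k_2 = -32.0000
-16.0000·x + 5.0000·y = k_1−k_3 = -22.0000
solve first two rows → x=2.0000, y=2.0000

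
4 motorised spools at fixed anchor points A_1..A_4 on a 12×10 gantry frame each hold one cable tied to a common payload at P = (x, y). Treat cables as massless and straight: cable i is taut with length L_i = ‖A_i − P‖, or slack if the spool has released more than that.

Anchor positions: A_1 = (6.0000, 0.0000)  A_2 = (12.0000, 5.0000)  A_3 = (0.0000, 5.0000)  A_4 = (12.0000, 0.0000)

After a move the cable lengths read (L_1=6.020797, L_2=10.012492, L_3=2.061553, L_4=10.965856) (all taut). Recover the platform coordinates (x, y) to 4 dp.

expand ‖A_i−P‖²=L_i² and subtract eq 1 (q_i ≔ ‖A_i‖²−L_i²)
q_1 = 36.0000+0.0000−36.2500 = -0.2500
eq1−eq2 → [-12.0000  -10.0000]·P = -69.0000
eq1−eq3 → [12.0000  -10.0000]·P = -21.0000
eq1−eq4 → [-12.0000  0.0000]·P = -24.0000
2×2 solve → P = (2.0000, 4.5000)
check cable 4: ‖A_4−P‖² = 120.2500 ≈ L_4² = 120.2500 ✓

(2.0000, 4.5000)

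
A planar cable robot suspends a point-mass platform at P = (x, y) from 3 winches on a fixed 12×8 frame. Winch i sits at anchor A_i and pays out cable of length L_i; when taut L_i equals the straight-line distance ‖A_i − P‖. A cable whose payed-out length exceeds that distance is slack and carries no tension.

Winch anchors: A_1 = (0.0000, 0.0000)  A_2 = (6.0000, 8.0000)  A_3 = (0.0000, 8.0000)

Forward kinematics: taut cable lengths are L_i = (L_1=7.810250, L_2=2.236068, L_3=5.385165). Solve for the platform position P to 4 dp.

(5.0000, 6.0000)

each cable: (A_i−P)·(A_i−P) = L_i²; let q_i = ‖A_i‖²−L_i²
q_1 = 0.0000+0.0000−61.0000 = -61.0000
row 1: -12.0000x − 16.0000y = -156.0000  (q_2=95.0000)
row 2: 0.0000x − 16.0000y = -96.0000  (q_3=35.0000)
Cramer on rows 1–2 → x = 5.0000, y = 6.0000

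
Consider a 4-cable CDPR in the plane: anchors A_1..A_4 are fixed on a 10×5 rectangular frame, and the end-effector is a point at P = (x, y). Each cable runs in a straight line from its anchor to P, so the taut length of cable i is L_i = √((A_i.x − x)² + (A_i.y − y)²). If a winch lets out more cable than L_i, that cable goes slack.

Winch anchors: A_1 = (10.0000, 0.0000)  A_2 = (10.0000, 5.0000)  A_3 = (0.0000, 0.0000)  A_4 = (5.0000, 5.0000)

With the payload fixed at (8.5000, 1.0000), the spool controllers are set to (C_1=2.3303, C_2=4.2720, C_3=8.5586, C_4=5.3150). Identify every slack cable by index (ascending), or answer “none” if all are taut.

cable 1: √((1.5000)²+(-1.0000)²)=1.8028, C_1=2.3303: slack
cable 2: √((1.5000)²+(4.0000)²)=4.2720, C_2=4.2720: taut
cable 3: √((-8.5000)²+(-1.0000)²)=8.5586, C_3=8.5586: taut
cable 4: √((-3.5000)²+(4.0000)²)=5.3151, C_4=5.3150: taut

1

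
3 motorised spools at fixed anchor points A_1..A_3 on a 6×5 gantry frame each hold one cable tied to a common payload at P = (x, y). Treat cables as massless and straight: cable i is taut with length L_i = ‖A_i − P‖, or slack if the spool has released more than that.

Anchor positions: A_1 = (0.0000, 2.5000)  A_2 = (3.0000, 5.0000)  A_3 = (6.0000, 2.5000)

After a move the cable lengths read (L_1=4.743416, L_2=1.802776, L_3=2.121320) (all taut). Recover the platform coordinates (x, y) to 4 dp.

each cable: (A_i−P)·(A_i−P) = L_i²; let c_i = ‖A_i‖²−L_i²
c_1 = 0.0000+6.2500−22.5000 = -16.2500
row 1: -6.0000x − 5.0000y = -47.0000  (c_2=30.7500)
row 2: -12.0000x + 0.0000y = -54.0000  (c_3=37.7500)
Cramer on rows 1–2 → x = 4.5000, y = 4.0000

(4.5000, 4.0000)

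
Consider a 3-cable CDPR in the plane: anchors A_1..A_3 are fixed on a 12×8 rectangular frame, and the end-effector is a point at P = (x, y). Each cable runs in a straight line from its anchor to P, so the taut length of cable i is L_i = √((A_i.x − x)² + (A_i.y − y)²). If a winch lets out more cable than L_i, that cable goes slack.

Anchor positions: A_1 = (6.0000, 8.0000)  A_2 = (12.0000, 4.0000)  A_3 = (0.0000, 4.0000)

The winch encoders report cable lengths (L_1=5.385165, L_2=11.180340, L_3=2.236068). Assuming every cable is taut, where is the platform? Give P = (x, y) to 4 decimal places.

expand ‖A_i−P‖²=L_i² and subtract eq 1 (c_i ≔ ‖A_i‖²−L_i²)
c_1 = 36.0000+64.0000−29.0000 = 71.0000
eq1−eq2 → [-12.0000  8.0000]·P = 36.0000
eq1−eq3 → [12.0000  8.0000]·P = 60.0000
2×2 solve → P = (1.0000, 6.0000)

(1.0000, 6.0000)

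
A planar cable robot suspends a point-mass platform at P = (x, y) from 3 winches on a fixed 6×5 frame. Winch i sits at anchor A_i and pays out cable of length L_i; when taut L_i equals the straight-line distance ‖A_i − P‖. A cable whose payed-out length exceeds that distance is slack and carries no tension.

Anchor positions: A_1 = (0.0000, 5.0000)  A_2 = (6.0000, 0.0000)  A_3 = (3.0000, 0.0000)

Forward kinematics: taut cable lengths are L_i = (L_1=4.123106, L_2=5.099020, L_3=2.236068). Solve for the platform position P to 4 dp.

each cable: (A_i−P)·(A_i−P) = L_i²; let q_i = ‖A_i‖²−L_i²
q_1 = 0.0000+25.0000−17.0000 = 8.0000
row 1: -12.0000x + 10.0000y = -2.0000  (q_2=10.0000)
row 2: -6.0000x + 10.0000y = 4.0000  (q_3=4.0000)
Cramer on rows 1–2 → x = 1.0000, y = 1.0000

(1.0000, 1.0000)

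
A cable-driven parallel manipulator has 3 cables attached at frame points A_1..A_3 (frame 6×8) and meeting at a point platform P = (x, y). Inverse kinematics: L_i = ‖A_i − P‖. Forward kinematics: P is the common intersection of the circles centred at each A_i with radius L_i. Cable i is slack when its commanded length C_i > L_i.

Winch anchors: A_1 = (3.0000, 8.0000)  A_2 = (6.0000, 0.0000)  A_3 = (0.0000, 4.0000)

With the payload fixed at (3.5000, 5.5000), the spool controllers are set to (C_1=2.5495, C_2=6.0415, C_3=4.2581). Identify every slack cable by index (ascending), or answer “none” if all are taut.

i=1: geometric 2.5495 vs commanded 2.5495 ⇒ taut
i=2: geometric 6.0415 vs commanded 6.0415 ⇒ taut
i=3: geometric 3.8079 vs commanded 4.2581 ⇒ slack

3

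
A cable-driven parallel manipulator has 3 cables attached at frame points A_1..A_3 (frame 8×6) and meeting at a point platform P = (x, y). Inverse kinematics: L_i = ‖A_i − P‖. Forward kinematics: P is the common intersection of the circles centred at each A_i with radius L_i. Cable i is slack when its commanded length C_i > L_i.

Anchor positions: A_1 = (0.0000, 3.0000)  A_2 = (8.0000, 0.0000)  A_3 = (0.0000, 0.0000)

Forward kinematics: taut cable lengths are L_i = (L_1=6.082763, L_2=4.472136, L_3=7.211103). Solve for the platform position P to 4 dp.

each cable: (A_i−P)·(A_i−P) = L_i²; let c_i = ‖A_i‖²−L_i²
c_1 = 0.0000+9.0000−37.0000 = -28.0000
row 1: -16.0000x + 6.0000y = -72.0000  (c_2=44.0000)
row 2: 0.0000x + 6.0000y = 24.0000  (c_3=-52.0000)
Cramer on rows 1–2 → x = 6.0000, y = 4.0000

(6.0000, 4.0000)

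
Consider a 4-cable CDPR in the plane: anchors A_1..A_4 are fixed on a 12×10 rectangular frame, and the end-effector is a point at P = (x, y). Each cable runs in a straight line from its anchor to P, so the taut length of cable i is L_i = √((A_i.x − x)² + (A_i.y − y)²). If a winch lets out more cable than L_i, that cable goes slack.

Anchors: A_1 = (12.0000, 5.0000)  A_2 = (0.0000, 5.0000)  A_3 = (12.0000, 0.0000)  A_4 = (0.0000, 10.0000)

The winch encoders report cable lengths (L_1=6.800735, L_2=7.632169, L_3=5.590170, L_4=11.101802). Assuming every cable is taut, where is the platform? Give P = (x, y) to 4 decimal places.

each cable: (A_i−P)·(A_i−P) = L_i²; let k_i = ‖A_i‖²−L_i²
k_1 = 144.0000+25.0000−46.2500 = 122.7500
row 1: 24.0000x + 0.0000y = 156.0000  (k_2=-33.2500)
row 2: 0.0000x + 10.0000y = 10.0000  (k_3=112.7500)
row 3: 24.0000x − 10.0000y = 146.0000  (k_4=-23.2500)
Cramer on rows 1–2 → x = 6.5000, y = 1.0000
check cable 4: ‖A_4−P‖² = 123.2500 ≈ L_4² = 123.2500 ✓

(6.5000, 1.0000)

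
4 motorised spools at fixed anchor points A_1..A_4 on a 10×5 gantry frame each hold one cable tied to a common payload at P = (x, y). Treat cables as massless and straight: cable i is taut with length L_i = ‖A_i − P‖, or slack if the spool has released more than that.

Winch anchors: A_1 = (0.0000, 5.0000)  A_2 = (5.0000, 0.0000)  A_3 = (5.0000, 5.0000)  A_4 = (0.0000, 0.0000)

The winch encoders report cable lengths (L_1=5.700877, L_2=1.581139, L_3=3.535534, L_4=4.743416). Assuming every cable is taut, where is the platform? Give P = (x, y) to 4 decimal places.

circle eqns → linear via eq_j − eq_1; set c_j = A_j·A_j − L_j²
c_1 = 0.0000+25.0000−32.5000 = -7.5000
-10.0000·x + 10.0000·y = c_1−c_2 = -30.0000
-10.0000·x + 0.0000·y = c_1−c_3 = -45.0000
0.0000·x + 10.0000·y = c_1−c_4 = 15.0000
solve first two rows → x=4.5000, y=1.5000
check cable 4: ‖A_4−P‖² = 22.5000 ≈ L_4² = 22.5000 ✓

(4.5000, 1.5000)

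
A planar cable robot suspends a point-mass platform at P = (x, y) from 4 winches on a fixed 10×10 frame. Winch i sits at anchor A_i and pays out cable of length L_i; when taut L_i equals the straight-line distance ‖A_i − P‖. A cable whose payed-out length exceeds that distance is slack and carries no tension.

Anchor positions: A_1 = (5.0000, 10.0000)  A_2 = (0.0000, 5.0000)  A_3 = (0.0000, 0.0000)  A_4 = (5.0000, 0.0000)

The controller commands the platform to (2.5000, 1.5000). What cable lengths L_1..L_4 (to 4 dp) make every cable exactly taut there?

(8.8600, 4.3012, 2.9155, 2.9155)

cable 1: Δx=2.5000, Δy=8.5000; L_1 = √(Δx²+Δy²) = 8.8600
cable 2: Δx=-2.5000, Δy=3.5000; L_2 = √(Δx²+Δy²) = 4.3012
cable 3: Δx=-2.5000, Δy=-1.5000; L_3 = √(Δx²+Δy²) = 2.9155
cable 4: Δx=2.5000, Δy=-1.5000; L_4 = √(Δx²+Δy²) = 2.9155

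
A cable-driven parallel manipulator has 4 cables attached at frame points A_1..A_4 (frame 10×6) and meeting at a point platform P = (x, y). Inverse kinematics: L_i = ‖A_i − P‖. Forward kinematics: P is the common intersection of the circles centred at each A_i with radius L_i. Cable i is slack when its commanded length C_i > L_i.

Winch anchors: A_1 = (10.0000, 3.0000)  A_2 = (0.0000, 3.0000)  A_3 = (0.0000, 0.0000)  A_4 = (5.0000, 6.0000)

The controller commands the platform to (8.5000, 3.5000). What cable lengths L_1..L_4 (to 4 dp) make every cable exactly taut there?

L_1: Δ = A_1−P = (1.5000, -0.5000) → ‖Δ‖ = √2.5000 = 1.5811
L_2: Δ = A_2−P = (-8.5000, -0.5000) → ‖Δ‖ = √72.5000 = 8.5147
L_3: Δ = A_3−P = (-8.5000, -3.5000) → ‖Δ‖ = √84.5000 = 9.1924
L_4: Δ = A_4−P = (-3.5000, 2.5000) → ‖Δ‖ = √18.5000 = 4.3012

(1.5811, 8.5147, 9.1924, 4.3012)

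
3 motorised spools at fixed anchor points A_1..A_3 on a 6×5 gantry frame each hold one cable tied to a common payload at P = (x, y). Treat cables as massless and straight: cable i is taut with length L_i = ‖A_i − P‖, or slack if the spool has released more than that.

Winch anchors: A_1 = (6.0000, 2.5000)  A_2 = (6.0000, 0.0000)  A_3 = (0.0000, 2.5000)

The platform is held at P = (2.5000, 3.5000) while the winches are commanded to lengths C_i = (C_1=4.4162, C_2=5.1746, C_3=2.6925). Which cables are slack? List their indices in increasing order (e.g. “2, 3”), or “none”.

1, 2

cable 1: √((3.5000)²+(-1.0000)²)=3.6401, C_1=4.4162: slack
cable 2: √((3.5000)²+(-3.5000)²)=4.9497, C_2=5.1746: slack
cable 3: √((-2.5000)²+(-1.0000)²)=2.6926, C_3=2.6925: taut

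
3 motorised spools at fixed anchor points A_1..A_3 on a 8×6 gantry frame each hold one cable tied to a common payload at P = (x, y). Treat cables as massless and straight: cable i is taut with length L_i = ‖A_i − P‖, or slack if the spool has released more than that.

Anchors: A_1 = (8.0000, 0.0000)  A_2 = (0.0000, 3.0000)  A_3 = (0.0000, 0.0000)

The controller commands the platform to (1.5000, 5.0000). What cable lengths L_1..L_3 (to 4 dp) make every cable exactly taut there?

(8.2006, 2.5000, 5.2202)

L_1: Δ = A_1−P = (6.5000, -5.0000) → ‖Δ‖ = √67.2500 = 8.2006
L_2: Δ = A_2−P = (-1.5000, -2.0000) → ‖Δ‖ = √6.2500 = 2.5000
L_3: Δ = A_3−P = (-1.5000, -5.0000) → ‖Δ‖ = √27.2500 = 5.2202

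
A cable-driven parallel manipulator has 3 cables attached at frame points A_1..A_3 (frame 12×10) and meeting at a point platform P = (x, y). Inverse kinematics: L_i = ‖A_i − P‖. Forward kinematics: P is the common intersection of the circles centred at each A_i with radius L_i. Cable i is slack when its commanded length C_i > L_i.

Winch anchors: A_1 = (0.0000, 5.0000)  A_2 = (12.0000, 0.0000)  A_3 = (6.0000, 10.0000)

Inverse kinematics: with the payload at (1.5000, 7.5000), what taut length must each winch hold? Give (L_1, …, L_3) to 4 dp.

L_1 = √((0.0000−1.5000)² + (5.0000−7.5000)²) = 2.9155
L_2 = √((12.0000−1.5000)² + (0.0000−7.5000)²) = 12.9035
L_3 = √((6.0000−1.5000)² + (10.0000−7.5000)²) = 5.1478

(2.9155, 12.9035, 5.1478)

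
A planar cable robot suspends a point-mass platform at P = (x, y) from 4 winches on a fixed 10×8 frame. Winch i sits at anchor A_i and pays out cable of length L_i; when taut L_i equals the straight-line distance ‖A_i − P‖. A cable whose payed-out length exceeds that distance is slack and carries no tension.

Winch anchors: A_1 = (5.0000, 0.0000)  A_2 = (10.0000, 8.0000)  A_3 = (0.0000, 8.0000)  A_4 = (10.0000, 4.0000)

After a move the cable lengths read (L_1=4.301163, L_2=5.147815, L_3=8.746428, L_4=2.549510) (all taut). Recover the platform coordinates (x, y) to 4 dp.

(7.5000, 3.5000)

circle eqns → linear via eq_j − eq_1; set k_j = A_j·A_j − L_j²
k_1 = 25.0000+0.0000−18.5000 = 6.5000
-10.0000·x − 16.0000·y = k_1−k_2 = -131.0000
10.0000·x − 16.0000·y = k_1−k_3 = 19.0000
-10.0000·x − 8.0000·y = k_1−k_4 = -103.0000
solve first two rows → x=7.5000, y=3.5000
check cable 4: ‖A_4−P‖² = 6.5000 ≈ L_4² = 6.5000 ✓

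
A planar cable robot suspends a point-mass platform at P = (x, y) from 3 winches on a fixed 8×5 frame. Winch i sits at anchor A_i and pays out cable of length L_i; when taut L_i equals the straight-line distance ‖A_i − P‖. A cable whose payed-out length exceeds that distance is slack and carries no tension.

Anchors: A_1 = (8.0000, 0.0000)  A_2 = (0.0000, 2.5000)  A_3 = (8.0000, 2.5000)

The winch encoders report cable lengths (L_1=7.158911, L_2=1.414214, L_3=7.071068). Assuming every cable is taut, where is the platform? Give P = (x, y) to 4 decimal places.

expand ‖A_i−P‖²=L_i² and subtract eq 1 (k_i ≔ ‖A_i‖²−L_i²)
k_1 = 64.0000+0.0000−51.2500 = 12.7500
eq1−eq2 → [16.0000  -5.0000]·P = 8.5000
eq1−eq3 → [0.0000  -5.0000]·P = -7.5000
2×2 solve → P = (1.0000, 1.5000)

(1.0000, 1.5000)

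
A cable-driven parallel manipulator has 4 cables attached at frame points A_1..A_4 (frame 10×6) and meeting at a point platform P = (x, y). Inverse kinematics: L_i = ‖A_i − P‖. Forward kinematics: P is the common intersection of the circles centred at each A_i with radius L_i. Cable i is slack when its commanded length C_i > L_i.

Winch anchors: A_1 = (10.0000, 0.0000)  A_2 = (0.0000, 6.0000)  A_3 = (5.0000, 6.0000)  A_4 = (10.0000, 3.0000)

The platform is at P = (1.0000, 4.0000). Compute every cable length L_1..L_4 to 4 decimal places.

L_1: Δ = A_1−P = (9.0000, -4.0000) → ‖Δ‖ = √97.0000 = 9.8489
L_2: Δ = A_2−P = (-1.0000, 2.0000) → ‖Δ‖ = √5.0000 = 2.2361
L_3: Δ = A_3−P = (4.0000, 2.0000) → ‖Δ‖ = √20.0000 = 4.4721
L_4: Δ = A_4−P = (9.0000, -1.0000) → ‖Δ‖ = √82.0000 = 9.0554

(9.8489, 2.2361, 4.4721, 9.0554)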